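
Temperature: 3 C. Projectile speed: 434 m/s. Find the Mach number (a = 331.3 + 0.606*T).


a = 331.3 + 0.606*(3) = 333.118 m/s
M = v/a = 434/333.118 = 1.303

1.303


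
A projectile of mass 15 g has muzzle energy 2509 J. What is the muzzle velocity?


v = sqrt(2*E/m) = sqrt(2*2509/0.015) = 578.4 m/s

578.4 m/s


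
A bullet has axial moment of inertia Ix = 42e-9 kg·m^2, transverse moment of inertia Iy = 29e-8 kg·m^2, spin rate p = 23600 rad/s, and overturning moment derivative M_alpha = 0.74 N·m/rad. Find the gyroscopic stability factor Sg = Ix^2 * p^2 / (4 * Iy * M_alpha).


Sg = Ix^2 * p^2 / (4 * Iy * M_alpha) = (42e-9)^2 * 23600^2 / (4 * 29e-8 * 0.74) = 1.145

1.145


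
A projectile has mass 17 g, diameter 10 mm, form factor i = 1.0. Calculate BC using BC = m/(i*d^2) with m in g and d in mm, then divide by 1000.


BC = m/(i*d^2*1000) = 17/(1.0 * 10^2 * 1000) = 0.00017

0.00017


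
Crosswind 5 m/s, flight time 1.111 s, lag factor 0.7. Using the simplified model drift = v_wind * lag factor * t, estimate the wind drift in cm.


drift = v_wind * lag * t = 5 * 0.7 * 1.111 = 3.8885 m ≈ 388.9 cm

388.9 cm


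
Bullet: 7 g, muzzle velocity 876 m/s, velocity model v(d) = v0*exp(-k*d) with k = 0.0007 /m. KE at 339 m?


v = v0*exp(-k*d) = 876*exp(-0.0007*339) = 690.949 m/s
E = 0.5*m*v^2 = 0.5*0.007*690.949^2 = 1671 J

1671 J


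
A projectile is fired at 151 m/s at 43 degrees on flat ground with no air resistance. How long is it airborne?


T = 2*v0*sin(theta)/g = 2*151*sin(43°)/9.81 = 21 s

21 s


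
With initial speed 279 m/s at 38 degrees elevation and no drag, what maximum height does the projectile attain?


H = (v0*sin(theta))^2 / (2g) = (279*sin(38°))^2 / (2*9.81) = 1504 m

1504 m


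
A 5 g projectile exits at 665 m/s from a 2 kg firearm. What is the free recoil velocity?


v_recoil = m_p * v_p / m_gun = 0.005 * 665 / 2 = 1.663 m/s

1.663 m/s


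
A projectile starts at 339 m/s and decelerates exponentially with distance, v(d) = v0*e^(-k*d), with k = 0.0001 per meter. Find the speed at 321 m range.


v = v0*exp(-k*d) = 339*exp(-0.0001*321) = 328.3 m/s

328.3 m/s


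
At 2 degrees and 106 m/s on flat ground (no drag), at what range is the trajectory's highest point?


R = v0^2*sin(2*theta)/g = 106^2*sin(2*2°)/9.81 = 79.8964 m
apex_dist = R/2 = 79.8964/2 = 39.95 m

39.95 m


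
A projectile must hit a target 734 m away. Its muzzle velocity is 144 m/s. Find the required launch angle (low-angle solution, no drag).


sin(2*theta) = R*g/v0^2 = 734*9.81/144^2 = 0.347248, theta = arcsin(0.347248)/2 = 10.16°

10.16 degrees


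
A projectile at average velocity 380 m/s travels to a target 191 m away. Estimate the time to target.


t = d/v = 191/380 = 0.5026 s

0.5026 s


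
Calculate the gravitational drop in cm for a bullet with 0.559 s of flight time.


drop = 0.5*g*t^2 = 0.5*9.81*0.559^2 = 1.53272 m ≈ 153.3 cm

153.3 cm


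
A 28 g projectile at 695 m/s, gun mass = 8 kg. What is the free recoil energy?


v_r = m_p*v_p/m_gun = 0.028*695/8 = 2.4325 m/s, E_r = 0.5*m_gun*v_r^2 = 0.5*8*2.4325^2 = 23.67 J

23.67 J


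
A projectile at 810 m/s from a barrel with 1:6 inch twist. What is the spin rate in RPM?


twist_m = 6*0.0254 = 0.1524 m
spin = v/twist = 810/0.1524 = 5314.961 rev/s
RPM = spin*60 = 5314.961*60 ≈ 318898 RPM

318898 RPM


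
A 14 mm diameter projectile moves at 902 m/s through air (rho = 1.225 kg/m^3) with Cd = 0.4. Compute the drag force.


A = pi*(d/2)^2 = pi*(14/2000)^2 = 1.53938e-04 m^2
Fd = 0.5*Cd*rho*A*v^2 = 0.5*0.4*1.225*1.53938e-04*902^2 = 30.68 N

30.68 N


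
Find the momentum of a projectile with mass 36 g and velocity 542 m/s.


p = m*v = 0.036*542 = 19.51 kg·m/s

19.51 kg·m/s


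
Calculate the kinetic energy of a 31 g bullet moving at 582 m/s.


E = 0.5*m*v^2 = 0.5*0.031*582^2 = 5250 J

5250 J


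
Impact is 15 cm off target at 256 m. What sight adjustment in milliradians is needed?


1 mrad subtends 1 cm per 10 m of range, so adj = error_cm / (dist_m / 10) = 15 / (256/10) = 0.5859 mrad

0.5859 mrad


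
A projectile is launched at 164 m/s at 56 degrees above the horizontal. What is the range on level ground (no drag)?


R = v0^2 * sin(2*theta) / g = 164^2 * sin(2*56°) / 9.81 = 2542 m

2542 m


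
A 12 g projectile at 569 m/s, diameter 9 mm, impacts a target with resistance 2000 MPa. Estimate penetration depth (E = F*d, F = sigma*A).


A = pi*(d/2)^2 = pi*(9/2)^2 = 63.6173 mm^2
E = 0.5*m*v^2 = 0.5*0.012*569^2 = 1942.57 J
depth = E/(sigma*A) = 1942.57 J / (2000 MPa * 63.6173 mm^2) = 1942.57/(2000 * 63.6173) m = 0.0152676 m ≈ 15.27 mm

15.27 mm


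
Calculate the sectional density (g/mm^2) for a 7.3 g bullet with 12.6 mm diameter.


SD = m/d^2 = 7.3/12.6^2 = 0.04598 g/mm^2

0.04598 g/mm^2


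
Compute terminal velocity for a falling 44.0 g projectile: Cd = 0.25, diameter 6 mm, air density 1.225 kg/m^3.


A = pi*(d/2)^2 = pi*(6/2000)^2 = 2.82743e-05 m^2
vt = sqrt(2mg/(Cd*rho*A)) = sqrt(2*0.044*9.81/(0.25 * 1.225 * 2.82743e-05)) = 315.7 m/s

315.7 m/s


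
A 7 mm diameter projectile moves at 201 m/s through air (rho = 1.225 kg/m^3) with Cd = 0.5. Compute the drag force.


A = pi*(d/2)^2 = pi*(7/2000)^2 = 3.84845e-05 m^2
Fd = 0.5*Cd*rho*A*v^2 = 0.5*0.5*1.225*3.84845e-05*201^2 = 0.4762 N

0.4762 N


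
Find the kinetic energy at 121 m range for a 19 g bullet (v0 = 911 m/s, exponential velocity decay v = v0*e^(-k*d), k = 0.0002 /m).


v = v0*exp(-k*d) = 911*exp(-0.0002*121) = 889.218 m/s
E = 0.5*m*v^2 = 0.5*0.019*889.218^2 = 7512 J

7512 J


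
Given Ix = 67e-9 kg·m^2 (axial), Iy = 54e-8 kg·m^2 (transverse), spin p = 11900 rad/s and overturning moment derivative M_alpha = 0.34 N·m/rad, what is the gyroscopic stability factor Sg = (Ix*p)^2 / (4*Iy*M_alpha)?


Sg = Ix^2 * p^2 / (4 * Iy * M_alpha) = (67e-9)^2 * 11900^2 / (4 * 54e-8 * 0.34) = 0.8656

0.8656


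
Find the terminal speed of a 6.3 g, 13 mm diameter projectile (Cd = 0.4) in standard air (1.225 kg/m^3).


A = pi*(d/2)^2 = pi*(13/2000)^2 = 1.32732e-04 m^2
vt = sqrt(2mg/(Cd*rho*A)) = sqrt(2*0.0063*9.81/(0.4 * 1.225 * 1.32732e-04)) = 43.59 m/s

43.59 m/s


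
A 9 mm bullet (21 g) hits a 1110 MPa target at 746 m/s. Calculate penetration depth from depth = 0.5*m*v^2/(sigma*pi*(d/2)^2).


A = pi*(d/2)^2 = pi*(9/2)^2 = 63.6173 mm^2
E = 0.5*m*v^2 = 0.5*0.021*746^2 = 5843.42 J
depth = E/(sigma*A) = 5843.42 J / (1110 MPa * 63.6173 mm^2) = 5843.42/(1110 * 63.6173) m = 0.0827502 m ≈ 82.75 mm

82.75 mm


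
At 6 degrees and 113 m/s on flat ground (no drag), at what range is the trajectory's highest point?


R = v0^2*sin(2*theta)/g = 113^2*sin(2*6°)/9.81 = 270.624 m
apex_dist = R/2 = 270.624/2 = 135.3 m

135.3 m


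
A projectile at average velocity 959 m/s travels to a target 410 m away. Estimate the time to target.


t = d/v = 410/959 = 0.4275 s

0.4275 s


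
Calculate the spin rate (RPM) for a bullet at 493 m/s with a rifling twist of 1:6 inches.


twist_m = 6*0.0254 = 0.1524 m
spin = v/twist = 493/0.1524 = 3234.908 rev/s
RPM = spin*60 = 3234.908*60 ≈ 194094 RPM

194094 RPM


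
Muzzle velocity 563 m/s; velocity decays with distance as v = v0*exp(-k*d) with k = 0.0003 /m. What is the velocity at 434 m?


v = v0*exp(-k*d) = 563*exp(-0.0003*434) = 494.3 m/s

494.3 m/s


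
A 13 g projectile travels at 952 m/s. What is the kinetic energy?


E = 0.5*m*v^2 = 0.5*0.013*952^2 = 5891 J

5891 J


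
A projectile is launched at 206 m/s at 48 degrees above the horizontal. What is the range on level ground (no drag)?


R = v0^2 * sin(2*theta) / g = 206^2 * sin(2*48°) / 9.81 = 4302 m

4302 m


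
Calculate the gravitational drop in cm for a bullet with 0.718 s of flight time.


drop = 0.5*g*t^2 = 0.5*9.81*0.718^2 = 2.52865 m ≈ 252.9 cm

252.9 cm


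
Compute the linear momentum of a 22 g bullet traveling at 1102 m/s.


p = m*v = 0.022*1102 = 24.24 kg·m/s

24.24 kg·m/s


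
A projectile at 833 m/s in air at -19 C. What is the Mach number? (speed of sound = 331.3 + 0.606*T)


a = 331.3 + 0.606*(-19) = 319.786 m/s
M = v/a = 833/319.786 = 2.605

2.605


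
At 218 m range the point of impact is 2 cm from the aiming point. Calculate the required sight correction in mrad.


1 mrad subtends 1 cm per 10 m of range, so adj = error_cm / (dist_m / 10) = 2 / (218/10) = 0.09174 mrad

0.09174 mrad


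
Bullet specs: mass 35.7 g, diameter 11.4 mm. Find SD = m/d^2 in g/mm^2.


SD = m/d^2 = 35.7/11.4^2 = 0.2747 g/mm^2

0.2747 g/mm^2


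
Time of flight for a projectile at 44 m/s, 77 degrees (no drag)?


T = 2*v0*sin(theta)/g = 2*44*sin(77°)/9.81 = 8.741 s

8.741 s


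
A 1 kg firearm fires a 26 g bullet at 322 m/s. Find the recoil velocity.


v_recoil = m_p * v_p / m_gun = 0.026 * 322 / 1 = 8.372 m/s

8.372 m/s


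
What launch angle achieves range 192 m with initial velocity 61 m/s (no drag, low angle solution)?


sin(2*theta) = R*g/v0^2 = 192*9.81/61^2 = 0.506187, theta = arcsin(0.506187)/2 = 15.21°

15.21 degrees


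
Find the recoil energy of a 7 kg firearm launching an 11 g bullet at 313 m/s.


v_r = m_p*v_p/m_gun = 0.011*313/7 = 0.491857 m/s, E_r = 0.5*m_gun*v_r^2 = 0.5*7*0.491857^2 = 0.8467 J

0.8467 J


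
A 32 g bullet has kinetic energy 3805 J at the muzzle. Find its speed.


v = sqrt(2*E/m) = sqrt(2*3805/0.032) = 487.7 m/s

487.7 m/s


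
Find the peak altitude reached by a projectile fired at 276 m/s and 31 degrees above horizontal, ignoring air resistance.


H = (v0*sin(theta))^2 / (2g) = (276*sin(31°))^2 / (2*9.81) = 1030 m

1030 m


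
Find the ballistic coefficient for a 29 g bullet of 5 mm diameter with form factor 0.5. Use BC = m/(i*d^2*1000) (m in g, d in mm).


BC = m/(i*d^2*1000) = 29/(0.5 * 5^2 * 1000) = 0.00232

0.00232


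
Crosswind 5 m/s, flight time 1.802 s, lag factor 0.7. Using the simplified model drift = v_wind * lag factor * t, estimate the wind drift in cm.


drift = v_wind * lag * t = 5 * 0.7 * 1.802 = 6.307 m ≈ 630.7 cm

630.7 cm


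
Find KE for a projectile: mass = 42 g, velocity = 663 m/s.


E = 0.5*m*v^2 = 0.5*0.042*663^2 = 9231 J

9231 J


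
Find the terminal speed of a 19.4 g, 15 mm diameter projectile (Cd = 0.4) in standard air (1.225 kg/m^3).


A = pi*(d/2)^2 = pi*(15/2000)^2 = 1.76715e-04 m^2
vt = sqrt(2mg/(Cd*rho*A)) = sqrt(2*0.0194*9.81/(0.4 * 1.225 * 1.76715e-04)) = 66.3 m/s

66.3 m/s


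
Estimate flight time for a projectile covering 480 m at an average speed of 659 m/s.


t = d/v = 480/659 = 0.7284 s

0.7284 s


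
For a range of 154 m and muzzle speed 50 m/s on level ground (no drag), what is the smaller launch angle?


sin(2*theta) = R*g/v0^2 = 154*9.81/50^2 = 0.604296, theta = arcsin(0.604296)/2 = 18.59°

18.59 degrees


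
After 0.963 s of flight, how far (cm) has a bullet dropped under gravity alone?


drop = 0.5*g*t^2 = 0.5*9.81*0.963^2 = 4.54874 m ≈ 454.9 cm

454.9 cm


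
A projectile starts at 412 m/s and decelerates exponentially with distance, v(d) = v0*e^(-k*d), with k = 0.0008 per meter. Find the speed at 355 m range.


v = v0*exp(-k*d) = 412*exp(-0.0008*355) = 310.1 m/s

310.1 m/s


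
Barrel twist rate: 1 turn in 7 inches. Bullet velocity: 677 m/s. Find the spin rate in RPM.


twist_m = 7*0.0254 = 0.1778 m
spin = v/twist = 677/0.1778 = 3807.649 rev/s
RPM = spin*60 = 3807.649*60 ≈ 228459 RPM

228459 RPM


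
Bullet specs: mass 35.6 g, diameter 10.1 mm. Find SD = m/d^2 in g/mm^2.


SD = m/d^2 = 35.6/10.1^2 = 0.349 g/mm^2

0.349 g/mm^2


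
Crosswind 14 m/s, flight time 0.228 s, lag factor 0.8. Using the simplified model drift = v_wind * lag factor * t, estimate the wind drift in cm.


drift = v_wind * lag * t = 14 * 0.8 * 0.228 = 2.5536 m ≈ 255.4 cm

255.4 cm


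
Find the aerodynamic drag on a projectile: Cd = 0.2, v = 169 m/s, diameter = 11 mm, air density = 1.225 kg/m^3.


A = pi*(d/2)^2 = pi*(11/2000)^2 = 9.50332e-05 m^2
Fd = 0.5*Cd*rho*A*v^2 = 0.5*0.2*1.225*9.50332e-05*169^2 = 0.3325 N

0.3325 N


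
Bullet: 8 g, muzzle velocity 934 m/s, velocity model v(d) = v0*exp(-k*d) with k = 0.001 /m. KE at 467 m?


v = v0*exp(-k*d) = 934*exp(-0.001*467) = 585.506 m/s
E = 0.5*m*v^2 = 0.5*0.008*585.506^2 = 1371 J

1371 J


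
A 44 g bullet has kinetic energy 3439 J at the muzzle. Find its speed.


v = sqrt(2*E/m) = sqrt(2*3439/0.044) = 395.4 m/s

395.4 m/s


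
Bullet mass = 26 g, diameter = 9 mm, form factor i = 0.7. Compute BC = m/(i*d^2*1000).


BC = m/(i*d^2*1000) = 26/(0.7 * 9^2 * 1000) = 0.0004586

0.0004586


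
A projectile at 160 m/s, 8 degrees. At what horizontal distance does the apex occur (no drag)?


R = v0^2*sin(2*theta)/g = 160^2*sin(2*8°)/9.81 = 719.298 m
apex_dist = R/2 = 719.298/2 = 359.6 m

359.6 m


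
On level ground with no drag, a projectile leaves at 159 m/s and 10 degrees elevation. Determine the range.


R = v0^2 * sin(2*theta) / g = 159^2 * sin(2*10°) / 9.81 = 881.4 m

881.4 m


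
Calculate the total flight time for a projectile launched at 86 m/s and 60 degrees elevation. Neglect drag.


T = 2*v0*sin(theta)/g = 2*86*sin(60°)/9.81 = 15.18 s

15.18 s


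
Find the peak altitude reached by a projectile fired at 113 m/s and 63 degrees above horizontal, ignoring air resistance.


H = (v0*sin(theta))^2 / (2g) = (113*sin(63°))^2 / (2*9.81) = 516.7 m

516.7 m


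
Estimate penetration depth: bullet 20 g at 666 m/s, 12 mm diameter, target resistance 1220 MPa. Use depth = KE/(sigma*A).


A = pi*(d/2)^2 = pi*(12/2)^2 = 113.097 mm^2
E = 0.5*m*v^2 = 0.5*0.02*666^2 = 4435.56 J
depth = E/(sigma*A) = 4435.56 J / (1220 MPa * 113.097 mm^2) = 4435.56/(1220 * 113.097) m = 0.0321467 m ≈ 32.15 mm

32.15 mm


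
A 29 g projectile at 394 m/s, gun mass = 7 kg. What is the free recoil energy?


v_r = m_p*v_p/m_gun = 0.029*394/7 = 1.63229 m/s, E_r = 0.5*m_gun*v_r^2 = 0.5*7*1.63229^2 = 9.325 J

9.325 J


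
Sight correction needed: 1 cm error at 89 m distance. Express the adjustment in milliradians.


1 mrad subtends 1 cm per 10 m of range, so adj = error_cm / (dist_m / 10) = 1 / (89/10) = 0.1124 mrad

0.1124 mrad


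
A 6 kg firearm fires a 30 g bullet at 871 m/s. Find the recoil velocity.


v_recoil = m_p * v_p / m_gun = 0.03 * 871 / 6 = 4.355 m/s

4.355 m/s


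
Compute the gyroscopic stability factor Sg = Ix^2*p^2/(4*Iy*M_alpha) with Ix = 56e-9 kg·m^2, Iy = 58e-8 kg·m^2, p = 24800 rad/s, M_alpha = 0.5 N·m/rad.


Sg = Ix^2 * p^2 / (4 * Iy * M_alpha) = (56e-9)^2 * 24800^2 / (4 * 58e-8 * 0.5) = 1.663

1.663


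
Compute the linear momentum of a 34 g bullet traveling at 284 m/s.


p = m*v = 0.034*284 = 9.656 kg·m/s

9.656 kg·m/s


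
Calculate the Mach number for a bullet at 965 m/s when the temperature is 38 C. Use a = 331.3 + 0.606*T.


a = 331.3 + 0.606*(38) = 354.328 m/s
M = v/a = 965/354.328 = 2.723

2.723


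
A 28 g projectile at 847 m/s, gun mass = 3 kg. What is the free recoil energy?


v_r = m_p*v_p/m_gun = 0.028*847/3 = 7.90533 m/s, E_r = 0.5*m_gun*v_r^2 = 0.5*3*7.90533^2 = 93.74 J

93.74 J


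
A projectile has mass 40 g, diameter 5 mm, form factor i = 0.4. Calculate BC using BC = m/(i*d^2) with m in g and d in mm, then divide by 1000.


BC = m/(i*d^2*1000) = 40/(0.4 * 5^2 * 1000) = 0.004

0.004


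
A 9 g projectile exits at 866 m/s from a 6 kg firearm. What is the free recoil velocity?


v_recoil = m_p * v_p / m_gun = 0.009 * 866 / 6 = 1.299 m/s

1.299 m/s


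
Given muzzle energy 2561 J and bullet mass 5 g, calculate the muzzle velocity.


v = sqrt(2*E/m) = sqrt(2*2561/0.005) = 1012 m/s

1012 m/s


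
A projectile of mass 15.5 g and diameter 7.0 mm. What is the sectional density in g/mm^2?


SD = m/d^2 = 15.5/7.0^2 = 0.3163 g/mm^2

0.3163 g/mm^2


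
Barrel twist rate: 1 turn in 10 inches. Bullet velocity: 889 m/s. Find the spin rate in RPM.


twist_m = 10*0.0254 = 0.254 m
spin = v/twist = 889/0.254 = 3500 rev/s
RPM = spin*60 = 3500*60 ≈ 210000 RPM

210000 RPM


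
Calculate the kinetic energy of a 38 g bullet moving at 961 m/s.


E = 0.5*m*v^2 = 0.5*0.038*961^2 = 17547 J

17547 J


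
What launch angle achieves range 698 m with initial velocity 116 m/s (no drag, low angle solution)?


sin(2*theta) = R*g/v0^2 = 698*9.81/116^2 = 0.508872, theta = arcsin(0.508872)/2 = 15.29°

15.29 degrees


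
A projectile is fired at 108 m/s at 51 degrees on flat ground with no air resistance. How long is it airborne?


T = 2*v0*sin(theta)/g = 2*108*sin(51°)/9.81 = 17.11 s

17.11 s


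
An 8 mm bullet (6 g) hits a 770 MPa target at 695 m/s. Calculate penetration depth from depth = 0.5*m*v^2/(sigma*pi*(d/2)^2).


A = pi*(d/2)^2 = pi*(8/2)^2 = 50.2655 mm^2
E = 0.5*m*v^2 = 0.5*0.006*695^2 = 1449.08 J
depth = E/(sigma*A) = 1449.08 J / (770 MPa * 50.2655 mm^2) = 1449.08/(770 * 50.2655) m = 0.0374395 m ≈ 37.44 mm

37.44 mm


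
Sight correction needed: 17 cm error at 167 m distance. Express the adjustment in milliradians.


1 mrad subtends 1 cm per 10 m of range, so adj = error_cm / (dist_m / 10) = 17 / (167/10) = 1.018 mrad

1.018 mrad


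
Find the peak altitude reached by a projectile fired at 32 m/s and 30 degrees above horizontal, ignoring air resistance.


H = (v0*sin(theta))^2 / (2g) = (32*sin(30°))^2 / (2*9.81) = 13.05 m

13.05 m


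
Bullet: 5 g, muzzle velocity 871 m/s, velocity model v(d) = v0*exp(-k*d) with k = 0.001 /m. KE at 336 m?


v = v0*exp(-k*d) = 871*exp(-0.001*336) = 622.437 m/s
E = 0.5*m*v^2 = 0.5*0.005*622.437^2 = 968.6 J

968.6 J


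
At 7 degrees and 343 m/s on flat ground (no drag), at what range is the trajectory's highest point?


R = v0^2*sin(2*theta)/g = 343^2*sin(2*7°)/9.81 = 2901.31 m
apex_dist = R/2 = 2901.31/2 = 1451 m

1451 m


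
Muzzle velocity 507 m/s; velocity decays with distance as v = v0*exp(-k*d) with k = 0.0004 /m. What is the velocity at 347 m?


v = v0*exp(-k*d) = 507*exp(-0.0004*347) = 441.3 m/s

441.3 m/s


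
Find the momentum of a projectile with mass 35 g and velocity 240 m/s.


p = m*v = 0.035*240 = 8.4 kg·m/s

8.4 kg·m/s


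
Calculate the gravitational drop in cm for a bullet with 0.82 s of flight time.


drop = 0.5*g*t^2 = 0.5*9.81*0.82^2 = 3.29812 m ≈ 329.8 cm

329.8 cm


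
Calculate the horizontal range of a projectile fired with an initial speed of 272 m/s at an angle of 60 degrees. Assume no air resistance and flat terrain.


R = v0^2 * sin(2*theta) / g = 272^2 * sin(2*60°) / 9.81 = 6531 m

6531 m


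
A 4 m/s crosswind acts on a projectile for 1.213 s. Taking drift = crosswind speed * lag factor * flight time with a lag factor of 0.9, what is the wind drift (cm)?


drift = v_wind * lag * t = 4 * 0.9 * 1.213 = 4.3668 m ≈ 436.7 cm

436.7 cm


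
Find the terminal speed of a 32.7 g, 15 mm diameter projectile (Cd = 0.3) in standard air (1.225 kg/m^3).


A = pi*(d/2)^2 = pi*(15/2000)^2 = 1.76715e-04 m^2
vt = sqrt(2mg/(Cd*rho*A)) = sqrt(2*0.0327*9.81/(0.3 * 1.225 * 1.76715e-04)) = 99.39 m/s

99.39 m/s


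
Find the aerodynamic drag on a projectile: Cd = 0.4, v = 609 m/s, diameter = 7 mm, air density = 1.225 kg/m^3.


A = pi*(d/2)^2 = pi*(7/2000)^2 = 3.84845e-05 m^2
Fd = 0.5*Cd*rho*A*v^2 = 0.5*0.4*1.225*3.84845e-05*609^2 = 3.497 N

3.497 N


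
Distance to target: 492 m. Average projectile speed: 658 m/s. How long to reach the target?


t = d/v = 492/658 = 0.7477 s

0.7477 s


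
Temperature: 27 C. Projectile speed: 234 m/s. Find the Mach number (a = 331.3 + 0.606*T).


a = 331.3 + 0.606*(27) = 347.662 m/s
M = v/a = 234/347.662 = 0.6731

0.6731


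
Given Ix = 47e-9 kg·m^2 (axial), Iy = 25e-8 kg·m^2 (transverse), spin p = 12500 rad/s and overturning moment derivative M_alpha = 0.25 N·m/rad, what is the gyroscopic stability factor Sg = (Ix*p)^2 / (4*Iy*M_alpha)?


Sg = Ix^2 * p^2 / (4 * Iy * M_alpha) = (47e-9)^2 * 12500^2 / (4 * 25e-8 * 0.25) = 1.381

1.381


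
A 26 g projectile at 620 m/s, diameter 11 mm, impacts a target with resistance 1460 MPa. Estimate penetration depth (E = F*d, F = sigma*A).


A = pi*(d/2)^2 = pi*(11/2)^2 = 95.0332 mm^2
E = 0.5*m*v^2 = 0.5*0.026*620^2 = 4997.2 J
depth = E/(sigma*A) = 4997.2 J / (1460 MPa * 95.0332 mm^2) = 4997.2/(1460 * 95.0332) m = 0.0360163 m ≈ 36.02 mm

36.02 mm


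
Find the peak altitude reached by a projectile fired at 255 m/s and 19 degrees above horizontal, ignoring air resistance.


H = (v0*sin(theta))^2 / (2g) = (255*sin(19°))^2 / (2*9.81) = 351.3 m

351.3 m


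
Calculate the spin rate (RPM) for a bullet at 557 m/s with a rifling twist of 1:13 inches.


twist_m = 13*0.0254 = 0.3302 m
spin = v/twist = 557/0.3302 = 1686.856 rev/s
RPM = spin*60 = 1686.856*60 ≈ 101211 RPM

101211 RPM


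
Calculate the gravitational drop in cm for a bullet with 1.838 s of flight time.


drop = 0.5*g*t^2 = 0.5*9.81*1.838^2 = 16.5703 m ≈ 1657 cm

1657 cm


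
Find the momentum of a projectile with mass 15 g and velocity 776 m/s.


p = m*v = 0.015*776 = 11.64 kg·m/s

11.64 kg·m/s


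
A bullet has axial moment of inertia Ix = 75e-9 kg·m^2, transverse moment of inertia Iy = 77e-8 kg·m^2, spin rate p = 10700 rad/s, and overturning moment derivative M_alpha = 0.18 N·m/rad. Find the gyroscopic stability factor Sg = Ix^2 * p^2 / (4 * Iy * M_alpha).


Sg = Ix^2 * p^2 / (4 * Iy * M_alpha) = (75e-9)^2 * 10700^2 / (4 * 77e-8 * 0.18) = 1.162

1.162


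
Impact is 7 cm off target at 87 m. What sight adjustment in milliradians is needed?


1 mrad subtends 1 cm per 10 m of range, so adj = error_cm / (dist_m / 10) = 7 / (87/10) = 0.8046 mrad

0.8046 mrad


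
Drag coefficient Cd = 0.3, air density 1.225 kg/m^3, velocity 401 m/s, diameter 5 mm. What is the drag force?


A = pi*(d/2)^2 = pi*(5/2000)^2 = 1.96350e-05 m^2
Fd = 0.5*Cd*rho*A*v^2 = 0.5*0.3*1.225*1.96350e-05*401^2 = 0.5802 N

0.5802 N


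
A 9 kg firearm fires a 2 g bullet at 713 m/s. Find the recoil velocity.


v_recoil = m_p * v_p / m_gun = 0.002 * 713 / 9 = 0.1584 m/s

0.1584 m/s


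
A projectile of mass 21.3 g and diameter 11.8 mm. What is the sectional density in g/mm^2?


SD = m/d^2 = 21.3/11.8^2 = 0.153 g/mm^2

0.153 g/mm^2


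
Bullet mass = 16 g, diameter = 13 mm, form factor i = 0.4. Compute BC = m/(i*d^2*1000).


BC = m/(i*d^2*1000) = 16/(0.4 * 13^2 * 1000) = 0.0002367

0.0002367


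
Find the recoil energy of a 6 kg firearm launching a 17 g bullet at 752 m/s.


v_r = m_p*v_p/m_gun = 0.017*752/6 = 2.13067 m/s, E_r = 0.5*m_gun*v_r^2 = 0.5*6*2.13067^2 = 13.62 J

13.62 J


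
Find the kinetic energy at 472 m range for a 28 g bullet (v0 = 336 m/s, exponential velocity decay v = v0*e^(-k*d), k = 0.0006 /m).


v = v0*exp(-k*d) = 336*exp(-0.0006*472) = 253.132 m/s
E = 0.5*m*v^2 = 0.5*0.028*253.132^2 = 897.1 J

897.1 J


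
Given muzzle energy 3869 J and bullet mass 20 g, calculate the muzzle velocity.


v = sqrt(2*E/m) = sqrt(2*3869/0.02) = 622 m/s

622 m/s


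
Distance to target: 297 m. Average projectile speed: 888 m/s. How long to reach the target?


t = d/v = 297/888 = 0.3345 s

0.3345 s


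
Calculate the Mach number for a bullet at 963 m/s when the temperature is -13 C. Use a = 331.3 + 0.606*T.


a = 331.3 + 0.606*(-13) = 323.422 m/s
M = v/a = 963/323.422 = 2.978

2.978


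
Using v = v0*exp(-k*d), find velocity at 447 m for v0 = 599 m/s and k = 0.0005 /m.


v = v0*exp(-k*d) = 599*exp(-0.0005*447) = 479 m/s

479 m/s


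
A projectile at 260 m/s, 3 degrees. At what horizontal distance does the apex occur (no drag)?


R = v0^2*sin(2*theta)/g = 260^2*sin(2*3°)/9.81 = 720.298 m
apex_dist = R/2 = 720.298/2 = 360.1 m

360.1 m


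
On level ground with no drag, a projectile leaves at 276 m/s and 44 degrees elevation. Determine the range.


R = v0^2 * sin(2*theta) / g = 276^2 * sin(2*44°) / 9.81 = 7760 m

7760 m


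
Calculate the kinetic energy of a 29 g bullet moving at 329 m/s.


E = 0.5*m*v^2 = 0.5*0.029*329^2 = 1569 J

1569 J


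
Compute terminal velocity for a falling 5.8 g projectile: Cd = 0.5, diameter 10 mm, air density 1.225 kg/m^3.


A = pi*(d/2)^2 = pi*(10/2000)^2 = 7.85398e-05 m^2
vt = sqrt(2mg/(Cd*rho*A)) = sqrt(2*0.0058*9.81/(0.5 * 1.225 * 7.85398e-05)) = 48.64 m/s

48.64 m/s


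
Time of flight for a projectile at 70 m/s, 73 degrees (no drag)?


T = 2*v0*sin(theta)/g = 2*70*sin(73°)/9.81 = 13.65 s

13.65 s


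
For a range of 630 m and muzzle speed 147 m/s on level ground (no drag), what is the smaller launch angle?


sin(2*theta) = R*g/v0^2 = 630*9.81/147^2 = 0.286006, theta = arcsin(0.286006)/2 = 8.309°

8.309 degrees


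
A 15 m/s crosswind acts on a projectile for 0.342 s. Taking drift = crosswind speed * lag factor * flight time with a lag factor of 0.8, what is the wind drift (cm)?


drift = v_wind * lag * t = 15 * 0.8 * 0.342 = 4.104 m ≈ 410.4 cm

410.4 cm


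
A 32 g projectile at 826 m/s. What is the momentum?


p = m*v = 0.032*826 = 26.43 kg·m/s

26.43 kg·m/s


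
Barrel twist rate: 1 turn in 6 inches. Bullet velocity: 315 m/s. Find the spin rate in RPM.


twist_m = 6*0.0254 = 0.1524 m
spin = v/twist = 315/0.1524 = 2066.929 rev/s
RPM = spin*60 = 2066.929*60 ≈ 124016 RPM

124016 RPM


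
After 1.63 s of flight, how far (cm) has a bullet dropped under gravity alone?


drop = 0.5*g*t^2 = 0.5*9.81*1.63^2 = 13.0321 m ≈ 1303 cm

1303 cm


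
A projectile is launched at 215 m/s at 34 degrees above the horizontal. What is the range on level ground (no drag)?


R = v0^2 * sin(2*theta) / g = 215^2 * sin(2*34°) / 9.81 = 4369 m

4369 m


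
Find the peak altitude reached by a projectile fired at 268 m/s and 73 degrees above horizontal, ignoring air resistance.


H = (v0*sin(theta))^2 / (2g) = (268*sin(73°))^2 / (2*9.81) = 3348 m

3348 m


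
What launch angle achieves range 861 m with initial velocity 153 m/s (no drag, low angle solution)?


sin(2*theta) = R*g/v0^2 = 861*9.81/153^2 = 0.360819, theta = arcsin(0.360819)/2 = 10.58°

10.58 degrees


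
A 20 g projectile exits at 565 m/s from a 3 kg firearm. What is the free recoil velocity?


v_recoil = m_p * v_p / m_gun = 0.02 * 565 / 3 = 3.767 m/s

3.767 m/s


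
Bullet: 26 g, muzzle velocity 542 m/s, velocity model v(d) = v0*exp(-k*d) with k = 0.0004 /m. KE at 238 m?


v = v0*exp(-k*d) = 542*exp(-0.0004*238) = 492.782 m/s
E = 0.5*m*v^2 = 0.5*0.026*492.782^2 = 3157 J

3157 J


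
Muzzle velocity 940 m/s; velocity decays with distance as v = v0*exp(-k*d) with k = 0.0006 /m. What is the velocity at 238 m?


v = v0*exp(-k*d) = 940*exp(-0.0006*238) = 814.9 m/s

814.9 m/s


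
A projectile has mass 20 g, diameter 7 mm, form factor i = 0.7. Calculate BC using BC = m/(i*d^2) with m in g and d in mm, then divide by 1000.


BC = m/(i*d^2*1000) = 20/(0.7 * 7^2 * 1000) = 0.0005831

0.0005831


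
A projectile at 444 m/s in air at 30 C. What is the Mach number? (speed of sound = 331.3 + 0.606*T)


a = 331.3 + 0.606*(30) = 349.48 m/s
M = v/a = 444/349.48 = 1.27

1.27


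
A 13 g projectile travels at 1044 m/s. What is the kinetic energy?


E = 0.5*m*v^2 = 0.5*0.013*1044^2 = 7085 J

7085 J


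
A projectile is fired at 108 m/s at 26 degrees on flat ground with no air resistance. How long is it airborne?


T = 2*v0*sin(theta)/g = 2*108*sin(26°)/9.81 = 9.652 s

9.652 s


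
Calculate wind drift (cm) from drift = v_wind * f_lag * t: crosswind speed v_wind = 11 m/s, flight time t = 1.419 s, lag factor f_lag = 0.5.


drift = v_wind * lag * t = 11 * 0.5 * 1.419 = 7.8045 m ≈ 780.5 cm

780.5 cm


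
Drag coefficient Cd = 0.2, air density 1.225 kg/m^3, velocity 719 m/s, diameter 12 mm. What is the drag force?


A = pi*(d/2)^2 = pi*(12/2000)^2 = 1.13097e-04 m^2
Fd = 0.5*Cd*rho*A*v^2 = 0.5*0.2*1.225*1.13097e-04*719^2 = 7.162 N

7.162 N


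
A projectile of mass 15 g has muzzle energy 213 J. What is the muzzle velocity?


v = sqrt(2*E/m) = sqrt(2*213/0.015) = 168.5 m/s

168.5 m/s


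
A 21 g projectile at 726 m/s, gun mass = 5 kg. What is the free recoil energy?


v_r = m_p*v_p/m_gun = 0.021*726/5 = 3.0492 m/s, E_r = 0.5*m_gun*v_r^2 = 0.5*5*3.0492^2 = 23.24 J

23.24 J


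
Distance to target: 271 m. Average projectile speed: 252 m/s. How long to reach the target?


t = d/v = 271/252 = 1.075 s

1.075 s


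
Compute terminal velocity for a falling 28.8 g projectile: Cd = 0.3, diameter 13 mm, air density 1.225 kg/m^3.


A = pi*(d/2)^2 = pi*(13/2000)^2 = 1.32732e-04 m^2
vt = sqrt(2mg/(Cd*rho*A)) = sqrt(2*0.0288*9.81/(0.3 * 1.225 * 1.32732e-04)) = 107.6 m/s

107.6 m/s


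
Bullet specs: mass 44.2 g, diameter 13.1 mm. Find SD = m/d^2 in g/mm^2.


SD = m/d^2 = 44.2/13.1^2 = 0.2576 g/mm^2

0.2576 g/mm^2


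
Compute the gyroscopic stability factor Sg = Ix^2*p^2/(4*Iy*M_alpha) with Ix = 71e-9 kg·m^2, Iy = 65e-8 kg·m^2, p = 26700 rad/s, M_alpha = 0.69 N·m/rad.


Sg = Ix^2 * p^2 / (4 * Iy * M_alpha) = (71e-9)^2 * 26700^2 / (4 * 65e-8 * 0.69) = 2.003

2.003


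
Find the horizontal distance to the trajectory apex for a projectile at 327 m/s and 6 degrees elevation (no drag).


R = v0^2*sin(2*theta)/g = 327^2*sin(2*6°)/9.81 = 2266.24 m
apex_dist = R/2 = 2266.24/2 = 1133 m

1133 m


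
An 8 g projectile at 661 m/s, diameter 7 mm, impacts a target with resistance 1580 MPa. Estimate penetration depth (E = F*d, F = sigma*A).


A = pi*(d/2)^2 = pi*(7/2)^2 = 38.4845 mm^2
E = 0.5*m*v^2 = 0.5*0.008*661^2 = 1747.68 J
depth = E/(sigma*A) = 1747.68 J / (1580 MPa * 38.4845 mm^2) = 1747.68/(1580 * 38.4845) m = 0.0287422 m ≈ 28.74 mm

28.74 mm


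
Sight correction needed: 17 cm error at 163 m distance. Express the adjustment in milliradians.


1 mrad subtends 1 cm per 10 m of range, so adj = error_cm / (dist_m / 10) = 17 / (163/10) = 1.043 mrad

1.043 mrad


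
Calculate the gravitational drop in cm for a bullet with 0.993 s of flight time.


drop = 0.5*g*t^2 = 0.5*9.81*0.993^2 = 4.83657 m ≈ 483.7 cm

483.7 cm


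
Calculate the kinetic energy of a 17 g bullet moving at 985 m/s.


E = 0.5*m*v^2 = 0.5*0.017*985^2 = 8247 J

8247 J


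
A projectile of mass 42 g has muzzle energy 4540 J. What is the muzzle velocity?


v = sqrt(2*E/m) = sqrt(2*4540/0.042) = 465 m/s

465 m/s


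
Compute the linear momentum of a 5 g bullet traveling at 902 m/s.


p = m*v = 0.005*902 = 4.51 kg·m/s

4.51 kg·m/s


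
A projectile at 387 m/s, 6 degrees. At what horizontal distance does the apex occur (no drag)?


R = v0^2*sin(2*theta)/g = 387^2*sin(2*6°)/9.81 = 3174.18 m
apex_dist = R/2 = 3174.18/2 = 1587 m

1587 m


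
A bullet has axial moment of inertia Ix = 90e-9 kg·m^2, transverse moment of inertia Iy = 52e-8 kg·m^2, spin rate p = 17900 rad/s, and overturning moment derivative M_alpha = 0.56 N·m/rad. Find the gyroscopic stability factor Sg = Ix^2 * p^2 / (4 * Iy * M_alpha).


Sg = Ix^2 * p^2 / (4 * Iy * M_alpha) = (90e-9)^2 * 17900^2 / (4 * 52e-8 * 0.56) = 2.228

2.228


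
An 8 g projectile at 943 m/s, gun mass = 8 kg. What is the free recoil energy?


v_r = m_p*v_p/m_gun = 0.008*943/8 = 0.943 m/s, E_r = 0.5*m_gun*v_r^2 = 0.5*8*0.943^2 = 3.557 J

3.557 J


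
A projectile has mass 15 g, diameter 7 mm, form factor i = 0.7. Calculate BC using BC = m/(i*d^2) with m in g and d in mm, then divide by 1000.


BC = m/(i*d^2*1000) = 15/(0.7 * 7^2 * 1000) = 0.0004373

0.0004373


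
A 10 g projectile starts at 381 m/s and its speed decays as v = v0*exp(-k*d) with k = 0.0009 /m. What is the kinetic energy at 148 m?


v = v0*exp(-k*d) = 381*exp(-0.0009*148) = 333.485 m/s
E = 0.5*m*v^2 = 0.5*0.01*333.485^2 = 556.1 J

556.1 J


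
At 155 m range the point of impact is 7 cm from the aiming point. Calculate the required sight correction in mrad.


1 mrad subtends 1 cm per 10 m of range, so adj = error_cm / (dist_m / 10) = 7 / (155/10) = 0.4516 mrad

0.4516 mrad


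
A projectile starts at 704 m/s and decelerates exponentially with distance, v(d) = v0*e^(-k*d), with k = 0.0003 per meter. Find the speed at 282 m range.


v = v0*exp(-k*d) = 704*exp(-0.0003*282) = 646.9 m/s

646.9 m/s


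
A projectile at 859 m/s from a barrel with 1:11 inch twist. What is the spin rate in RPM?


twist_m = 11*0.0254 = 0.2794 m
spin = v/twist = 859/0.2794 = 3074.445 rev/s
RPM = spin*60 = 3074.445*60 ≈ 184467 RPM

184467 RPM


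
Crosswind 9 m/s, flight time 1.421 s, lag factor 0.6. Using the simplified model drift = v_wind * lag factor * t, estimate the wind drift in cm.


drift = v_wind * lag * t = 9 * 0.6 * 1.421 = 7.6734 m ≈ 767.3 cm

767.3 cm


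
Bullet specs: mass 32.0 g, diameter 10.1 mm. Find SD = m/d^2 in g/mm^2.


SD = m/d^2 = 32.0/10.1^2 = 0.3137 g/mm^2

0.3137 g/mm^2


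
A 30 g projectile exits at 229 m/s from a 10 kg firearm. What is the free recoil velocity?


v_recoil = m_p * v_p / m_gun = 0.03 * 229 / 10 = 0.687 m/s

0.687 m/s


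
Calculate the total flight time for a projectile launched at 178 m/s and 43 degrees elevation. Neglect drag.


T = 2*v0*sin(theta)/g = 2*178*sin(43°)/9.81 = 24.75 s

24.75 s


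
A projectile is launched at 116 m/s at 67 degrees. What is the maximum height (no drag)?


H = (v0*sin(theta))^2 / (2g) = (116*sin(67°))^2 / (2*9.81) = 581.1 m

581.1 m


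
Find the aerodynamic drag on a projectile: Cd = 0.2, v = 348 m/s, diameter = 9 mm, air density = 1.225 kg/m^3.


A = pi*(d/2)^2 = pi*(9/2000)^2 = 6.36173e-05 m^2
Fd = 0.5*Cd*rho*A*v^2 = 0.5*0.2*1.225*6.36173e-05*348^2 = 0.9438 N

0.9438 N


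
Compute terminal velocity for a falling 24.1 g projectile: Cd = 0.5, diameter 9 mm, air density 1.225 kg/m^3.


A = pi*(d/2)^2 = pi*(9/2000)^2 = 6.36173e-05 m^2
vt = sqrt(2mg/(Cd*rho*A)) = sqrt(2*0.0241*9.81/(0.5 * 1.225 * 6.36173e-05)) = 110.2 m/s

110.2 m/s


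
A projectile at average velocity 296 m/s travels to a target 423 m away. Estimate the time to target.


t = d/v = 423/296 = 1.429 s

1.429 s


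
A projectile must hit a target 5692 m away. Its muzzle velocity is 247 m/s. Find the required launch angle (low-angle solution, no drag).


sin(2*theta) = R*g/v0^2 = 5692*9.81/247^2 = 0.915251, theta = arcsin(0.915251)/2 = 33.12°

33.12 degrees


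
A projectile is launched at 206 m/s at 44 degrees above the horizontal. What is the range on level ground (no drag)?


R = v0^2 * sin(2*theta) / g = 206^2 * sin(2*44°) / 9.81 = 4323 m

4323 m


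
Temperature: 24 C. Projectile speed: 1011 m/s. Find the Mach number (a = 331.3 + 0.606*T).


a = 331.3 + 0.606*(24) = 345.844 m/s
M = v/a = 1011/345.844 = 2.923

2.923


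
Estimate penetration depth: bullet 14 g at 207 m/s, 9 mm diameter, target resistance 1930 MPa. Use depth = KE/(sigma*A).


A = pi*(d/2)^2 = pi*(9/2)^2 = 63.6173 mm^2
E = 0.5*m*v^2 = 0.5*0.014*207^2 = 299.943 J
depth = E/(sigma*A) = 299.943 J / (1930 MPa * 63.6173 mm^2) = 299.943/(1930 * 63.6173) m = 0.0024429 m ≈ 2.443 mm

2.443 mm


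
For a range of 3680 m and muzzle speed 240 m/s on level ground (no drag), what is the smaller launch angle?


sin(2*theta) = R*g/v0^2 = 3680*9.81/240^2 = 0.62675, theta = arcsin(0.62675)/2 = 19.41°

19.41 degrees


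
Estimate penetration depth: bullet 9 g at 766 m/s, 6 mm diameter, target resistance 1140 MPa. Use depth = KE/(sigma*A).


A = pi*(d/2)^2 = pi*(6/2)^2 = 28.2743 mm^2
E = 0.5*m*v^2 = 0.5*0.009*766^2 = 2640.4 J
depth = E/(sigma*A) = 2640.4 J / (1140 MPa * 28.2743 mm^2) = 2640.4/(1140 * 28.2743) m = 0.0819168 m ≈ 81.92 mm

81.92 mm


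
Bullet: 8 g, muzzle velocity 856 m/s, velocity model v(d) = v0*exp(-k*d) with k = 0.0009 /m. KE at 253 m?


v = v0*exp(-k*d) = 856*exp(-0.0009*253) = 681.687 m/s
E = 0.5*m*v^2 = 0.5*0.008*681.687^2 = 1859 J

1859 J


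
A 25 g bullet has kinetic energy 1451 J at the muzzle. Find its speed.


v = sqrt(2*E/m) = sqrt(2*1451/0.025) = 340.7 m/s

340.7 m/s


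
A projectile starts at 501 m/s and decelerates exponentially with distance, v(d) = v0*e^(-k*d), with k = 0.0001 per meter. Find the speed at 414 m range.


v = v0*exp(-k*d) = 501*exp(-0.0001*414) = 480.7 m/s

480.7 m/s


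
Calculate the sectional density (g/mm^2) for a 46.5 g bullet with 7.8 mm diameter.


SD = m/d^2 = 46.5/7.8^2 = 0.7643 g/mm^2

0.7643 g/mm^2


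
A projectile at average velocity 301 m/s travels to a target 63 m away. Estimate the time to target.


t = d/v = 63/301 = 0.2093 s

0.2093 s


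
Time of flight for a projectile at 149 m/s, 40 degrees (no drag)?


T = 2*v0*sin(theta)/g = 2*149*sin(40°)/9.81 = 19.53 s

19.53 s


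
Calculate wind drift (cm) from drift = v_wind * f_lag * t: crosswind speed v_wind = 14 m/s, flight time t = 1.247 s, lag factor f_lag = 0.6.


drift = v_wind * lag * t = 14 * 0.6 * 1.247 = 10.4748 m ≈ 1047 cm

1047 cm


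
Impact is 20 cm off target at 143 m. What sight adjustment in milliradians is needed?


1 mrad subtends 1 cm per 10 m of range, so adj = error_cm / (dist_m / 10) = 20 / (143/10) = 1.399 mrad

1.399 mrad


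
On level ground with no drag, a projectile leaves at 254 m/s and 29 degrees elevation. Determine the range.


R = v0^2 * sin(2*theta) / g = 254^2 * sin(2*29°) / 9.81 = 5577 m

5577 m


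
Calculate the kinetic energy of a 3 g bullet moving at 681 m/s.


E = 0.5*m*v^2 = 0.5*0.003*681^2 = 695.6 J

695.6 J


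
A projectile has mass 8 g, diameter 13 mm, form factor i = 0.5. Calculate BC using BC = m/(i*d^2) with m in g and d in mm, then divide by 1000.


BC = m/(i*d^2*1000) = 8/(0.5 * 13^2 * 1000) = 9.467e-05

9.467e-05


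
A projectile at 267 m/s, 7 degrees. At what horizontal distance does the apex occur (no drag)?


R = v0^2*sin(2*theta)/g = 267^2*sin(2*7°)/9.81 = 1758.04 m
apex_dist = R/2 = 1758.04/2 = 879 m

879 m


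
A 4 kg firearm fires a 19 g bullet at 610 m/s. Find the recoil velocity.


v_recoil = m_p * v_p / m_gun = 0.019 * 610 / 4 = 2.897 m/s

2.897 m/s


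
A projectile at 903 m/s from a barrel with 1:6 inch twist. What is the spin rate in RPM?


twist_m = 6*0.0254 = 0.1524 m
spin = v/twist = 903/0.1524 = 5925.197 rev/s
RPM = spin*60 = 5925.197*60 ≈ 355512 RPM

355512 RPM


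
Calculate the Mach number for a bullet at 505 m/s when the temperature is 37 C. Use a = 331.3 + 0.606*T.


a = 331.3 + 0.606*(37) = 353.722 m/s
M = v/a = 505/353.722 = 1.428

1.428


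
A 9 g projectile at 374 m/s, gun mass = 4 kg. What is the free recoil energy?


v_r = m_p*v_p/m_gun = 0.009*374/4 = 0.8415 m/s, E_r = 0.5*m_gun*v_r^2 = 0.5*4*0.8415^2 = 1.416 J

1.416 J


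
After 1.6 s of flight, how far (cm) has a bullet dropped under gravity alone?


drop = 0.5*g*t^2 = 0.5*9.81*1.6^2 = 12.5568 m ≈ 1256 cm

1256 cm


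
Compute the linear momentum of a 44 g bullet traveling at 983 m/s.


p = m*v = 0.044*983 = 43.25 kg·m/s

43.25 kg·m/s


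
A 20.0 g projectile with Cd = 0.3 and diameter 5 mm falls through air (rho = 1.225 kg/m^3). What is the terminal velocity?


A = pi*(d/2)^2 = pi*(5/2000)^2 = 1.96350e-05 m^2
vt = sqrt(2mg/(Cd*rho*A)) = sqrt(2*0.02*9.81/(0.3 * 1.225 * 1.96350e-05)) = 233.2 m/s

233.2 m/s


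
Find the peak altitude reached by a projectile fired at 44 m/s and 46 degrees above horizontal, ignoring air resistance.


H = (v0*sin(theta))^2 / (2g) = (44*sin(46°))^2 / (2*9.81) = 51.06 m

51.06 m


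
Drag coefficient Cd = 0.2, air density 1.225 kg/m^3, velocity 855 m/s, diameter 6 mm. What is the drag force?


A = pi*(d/2)^2 = pi*(6/2000)^2 = 2.82743e-05 m^2
Fd = 0.5*Cd*rho*A*v^2 = 0.5*0.2*1.225*2.82743e-05*855^2 = 2.532 N

2.532 N
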